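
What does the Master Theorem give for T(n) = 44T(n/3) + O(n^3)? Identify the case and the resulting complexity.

Master Theorem for T(n) = 44T(n/3) + O(n^3):

a = 44, b = 3, c = 3
log_b(a) = log_3(44) = 3.4445

Case 1: c = 3 < log_3(44) = 3.4445
T(n) = O(n^(log_3 44))

For T(n) = 44T(n/3) + O(n^3): log_3(44) = 3.4445. This is Case 1 of the Master Theorem (c < log_b(a), work dominated by leaves), giving O(n^(log_3 44)).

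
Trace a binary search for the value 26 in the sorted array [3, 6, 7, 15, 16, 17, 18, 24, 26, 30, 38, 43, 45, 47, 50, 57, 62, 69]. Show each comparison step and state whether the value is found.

Binary search for 26 in [3, 6, 7, 15, 16, 17, 18, 24, 26, 30, 38, 43, 45, 47, 50, 57, 62, 69]:

lo=0, hi=17, mid=8, arr[mid]=26 -> Found target at index 8!

Binary search finds 26 at index 8 after 1 comparisons. The search repeatedly halves the search space by comparing with the middle element.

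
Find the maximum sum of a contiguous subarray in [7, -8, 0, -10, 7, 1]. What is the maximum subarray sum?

Using Kadane's algorithm on [7, -8, 0, -10, 7, 1]:

Scanning through the array:
Position 1 (value -8): max_ending_here = -1, max_so_far = 7
Position 2 (value 0): max_ending_here = 0, max_so_far = 7
Position 3 (value -10): max_ending_here = -10, max_so_far = 7
Position 4 (value 7): max_ending_here = 7, max_so_far = 7
Position 5 (value 1): max_ending_here = 8, max_so_far = 8

Maximum subarray: [7, 1]
Maximum sum: 8

The maximum subarray is [7, 1] with sum 8. This subarray runs from index 4 to index 5.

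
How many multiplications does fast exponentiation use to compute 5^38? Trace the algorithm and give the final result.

Computing 5^38 by squaring (build up from 5^1; each line after the first costs one multiplication):

5^1 = 5
5^2 = (5^1)^2 = 5^2 = 25
5^4 = (5^2)^2 = 25^2 = 625
5^8 = (5^4)^2 = 625^2 = 390625
5^9 = 5 * 5^8 = 5 * 390625 = 1953125
5^18 = (5^9)^2 = 1953125^2 = 3814697265625
5^19 = 5 * 5^18 = 5 * 3814697265625 = 19073486328125
5^38 = (5^19)^2 = 19073486328125^2 = 363797880709171295166015625

Result: 363797880709171295166015625
Multiplications needed: 7 (7 lines after 5^1)

5^38 = 363797880709171295166015625. Using exponentiation by squaring, this requires 7 multiplications. The key idea: if the exponent is even, square the half-power; if odd, multiply by the base once.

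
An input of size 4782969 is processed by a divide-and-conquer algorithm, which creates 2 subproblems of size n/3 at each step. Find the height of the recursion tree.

For divide and conquer with division factor 3:

Problem sizes at each level:
Level 0: 4782969
Level 1: 1594323
Level 2: 531441
Level 3: 177147
Level 4: 59049
Level 5: 19683
Level 6: 6561
Level 7: 2187
Level 8: 729
Level 9: 243
Level 10: 81
Level 11: 27
Level 12: 9
Level 13: 3
Level 14: 1

The root is level 0 and the size-1 base case is level 14 (the tree spans levels 0 through 14, i.e. 15 levels counting the root), so the depth is the number of divisions: log_3(4782969) = 14

The recursion tree depth is log_3(4782969) = 14. At each level, the problem size is divided by 3, so it takes 14 divisions to reduce to a base case of size 1. The algorithm makes 2 recursive calls at each level.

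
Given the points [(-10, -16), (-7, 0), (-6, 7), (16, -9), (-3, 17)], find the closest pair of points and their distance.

Computing all pairwise distances among 5 points:

d((-10, -16), (-7, 0)) = 16.2788
d((-10, -16), (-6, 7)) = 23.3452
d((-10, -16), (16, -9)) = 26.9258
d((-10, -16), (-3, 17)) = 33.7343
d((-7, 0), (-6, 7)) = 7.0711 <-- minimum
d((-7, 0), (16, -9)) = 24.6982
d((-7, 0), (-3, 17)) = 17.4642
d((-6, 7), (16, -9)) = 27.2029
d((-6, 7), (-3, 17)) = 10.4403
d((16, -9), (-3, 17)) = 32.2025

Closest pair: (-7, 0) and (-6, 7) with distance 7.0711

The closest pair is (-7, 0) and (-6, 7) with Euclidean distance 7.0711. For 5 points, brute-force pairwise comparison is shown above. For large n, the divide-and-conquer algorithm (sort by x, recurse on halves, check the dividing strip) achieves O(n log n).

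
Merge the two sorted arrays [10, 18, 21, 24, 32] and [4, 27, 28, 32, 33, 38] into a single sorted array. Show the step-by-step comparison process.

Merging process:

Compare 10 vs 4: take 4 from right. Merged: [4]
Compare 10 vs 27: take 10 from left. Merged: [4, 10]
Compare 18 vs 27: take 18 from left. Merged: [4, 10, 18]
Compare 21 vs 27: take 21 from left. Merged: [4, 10, 18, 21]
Compare 24 vs 27: take 24 from left. Merged: [4, 10, 18, 21, 24]
Compare 32 vs 27: take 27 from right. Merged: [4, 10, 18, 21, 24, 27]
Compare 32 vs 28: take 28 from right. Merged: [4, 10, 18, 21, 24, 27, 28]
Compare 32 vs 32: take 32 from left. Merged: [4, 10, 18, 21, 24, 27, 28, 32]
Append remaining from right: [32, 33, 38]. Merged: [4, 10, 18, 21, 24, 27, 28, 32, 32, 33, 38]

Final merged array: [4, 10, 18, 21, 24, 27, 28, 32, 32, 33, 38]
Total comparisons: 8

The merged array is [4, 10, 18, 21, 24, 27, 28, 32, 32, 33, 38], requiring 8 comparisons. The merge step runs in O(n) time where n is the total number of elements.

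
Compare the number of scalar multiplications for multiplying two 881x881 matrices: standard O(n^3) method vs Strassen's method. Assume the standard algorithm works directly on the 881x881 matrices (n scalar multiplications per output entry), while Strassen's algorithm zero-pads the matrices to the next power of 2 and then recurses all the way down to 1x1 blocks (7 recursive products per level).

Matrix multiplication for 881x881 matrices:

Strassen's algorithm requires power-of-2 dimensions. Pad 881x881 to 1024x1024 (next power of 2).

Standard algorithm: 881^3 = 683797841 multiplications
Strassen's algorithm: 7^(log2(1024)) = 7^10 = 282475249 multiplications
Savings: 683797841 - 282475249 = 401322592 multiplications

Standard: 683797841 multiplications (881^3). Strassen: 282475249 multiplications (7^10, after padding to 1024x1024). Strassen reduces 8 recursive multiplications to 7 at each level.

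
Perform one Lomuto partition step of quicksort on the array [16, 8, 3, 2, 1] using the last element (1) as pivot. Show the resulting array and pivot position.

Lomuto partition with pivot = 1:

Initial array: [16, 8, 3, 2, 1]

arr[0]=16 > 1: no swap
arr[1]=8 > 1: no swap
arr[2]=3 > 1: no swap
arr[3]=2 > 1: no swap

Place pivot at position 0: [1, 8, 3, 2, 16]
Pivot position: 0

After partitioning with pivot 1, the array becomes [1, 8, 3, 2, 16]. The pivot is placed at index 0. All elements to the left of the pivot are <= 1, and all elements to the right are > 1.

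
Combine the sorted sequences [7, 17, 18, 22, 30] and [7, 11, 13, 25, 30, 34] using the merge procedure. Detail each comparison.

Merging process:

Compare 7 vs 7: take 7 from left. Merged: [7]
Compare 17 vs 7: take 7 from right. Merged: [7, 7]
Compare 17 vs 11: take 11 from right. Merged: [7, 7, 11]
Compare 17 vs 13: take 13 from right. Merged: [7, 7, 11, 13]
Compare 17 vs 25: take 17 from left. Merged: [7, 7, 11, 13, 17]
Compare 18 vs 25: take 18 from left. Merged: [7, 7, 11, 13, 17, 18]
Compare 22 vs 25: take 22 from left. Merged: [7, 7, 11, 13, 17, 18, 22]
Compare 30 vs 25: take 25 from right. Merged: [7, 7, 11, 13, 17, 18, 22, 25]
Compare 30 vs 30: take 30 from left. Merged: [7, 7, 11, 13, 17, 18, 22, 25, 30]
Append remaining from right: [30, 34]. Merged: [7, 7, 11, 13, 17, 18, 22, 25, 30, 30, 34]

Final merged array: [7, 7, 11, 13, 17, 18, 22, 25, 30, 30, 34]
Total comparisons: 9

The merged array is [7, 7, 11, 13, 17, 18, 22, 25, 30, 30, 34], requiring 9 comparisons. The merge step runs in O(n) time where n is the total number of elements.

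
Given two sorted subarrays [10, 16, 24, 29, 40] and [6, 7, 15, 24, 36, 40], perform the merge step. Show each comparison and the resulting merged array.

Merging process:

Compare 10 vs 6: take 6 from right. Merged: [6]
Compare 10 vs 7: take 7 from right. Merged: [6, 7]
Compare 10 vs 15: take 10 from left. Merged: [6, 7, 10]
Compare 16 vs 15: take 15 from right. Merged: [6, 7, 10, 15]
Compare 16 vs 24: take 16 from left. Merged: [6, 7, 10, 15, 16]
Compare 24 vs 24: take 24 from left. Merged: [6, 7, 10, 15, 16, 24]
Compare 29 vs 24: take 24 from right. Merged: [6, 7, 10, 15, 16, 24, 24]
Compare 29 vs 36: take 29 from left. Merged: [6, 7, 10, 15, 16, 24, 24, 29]
Compare 40 vs 36: take 36 from right. Merged: [6, 7, 10, 15, 16, 24, 24, 29, 36]
Compare 40 vs 40: take 40 from left. Merged: [6, 7, 10, 15, 16, 24, 24, 29, 36, 40]
Append remaining from right: [40]. Merged: [6, 7, 10, 15, 16, 24, 24, 29, 36, 40, 40]

Final merged array: [6, 7, 10, 15, 16, 24, 24, 29, 36, 40, 40]
Total comparisons: 10

The merged array is [6, 7, 10, 15, 16, 24, 24, 29, 36, 40, 40], requiring 10 comparisons. The merge step runs in O(n) time where n is the total number of elements.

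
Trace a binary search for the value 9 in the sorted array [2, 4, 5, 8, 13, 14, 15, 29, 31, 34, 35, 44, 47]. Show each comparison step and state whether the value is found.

Binary search for 9 in [2, 4, 5, 8, 13, 14, 15, 29, 31, 34, 35, 44, 47]:

lo=0, hi=12, mid=6, arr[mid]=15 -> 15 > 9, search left half
lo=0, hi=5, mid=2, arr[mid]=5 -> 5 < 9, search right half
lo=3, hi=5, mid=4, arr[mid]=13 -> 13 > 9, search left half
lo=3, hi=3, mid=3, arr[mid]=8 -> 8 < 9, search right half
lo=4 > hi=3, target 9 not found

Binary search determines that 9 is not in the array after 4 comparisons. The search space was exhausted without finding the target.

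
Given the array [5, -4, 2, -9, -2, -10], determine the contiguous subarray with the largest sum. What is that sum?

Using Kadane's algorithm on [5, -4, 2, -9, -2, -10]:

Scanning through the array:
Position 1 (value -4): max_ending_here = 1, max_so_far = 5
Position 2 (value 2): max_ending_here = 3, max_so_far = 5
Position 3 (value -9): max_ending_here = -6, max_so_far = 5
Position 4 (value -2): max_ending_here = -2, max_so_far = 5
Position 5 (value -10): max_ending_here = -10, max_so_far = 5

Maximum subarray: [5]
Maximum sum: 5

The maximum subarray is [5] with sum 5. This subarray runs from index 0 to index 0.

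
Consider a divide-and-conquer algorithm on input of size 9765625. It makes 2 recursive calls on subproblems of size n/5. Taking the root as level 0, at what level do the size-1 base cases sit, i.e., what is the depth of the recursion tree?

For divide and conquer with division factor 5:

Problem sizes at each level:
Level 0: 9765625
Level 1: 1953125
Level 2: 390625
Level 3: 78125
Level 4: 15625
Level 5: 3125
Level 6: 625
Level 7: 125
Level 8: 25
Level 9: 5
Level 10: 1

The root is level 0 and the size-1 base case is level 10 (the tree spans levels 0 through 10, i.e. 11 levels counting the root), so the depth is the number of divisions: log_5(9765625) = 10

The recursion tree depth is log_5(9765625) = 10. At each level, the problem size is divided by 5, so it takes 10 divisions to reduce to a base case of size 1. The algorithm makes 2 recursive calls at each level.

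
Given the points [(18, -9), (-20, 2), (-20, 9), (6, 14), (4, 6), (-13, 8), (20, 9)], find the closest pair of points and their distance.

Computing all pairwise distances among 7 points:

d((18, -9), (-20, 2)) = 39.5601
d((18, -9), (-20, 9)) = 42.0476
d((18, -9), (6, 14)) = 25.9422
d((18, -9), (4, 6)) = 20.5183
d((18, -9), (-13, 8)) = 35.3553
d((18, -9), (20, 9)) = 18.1108
d((-20, 2), (-20, 9)) = 7.0 <-- minimum
d((-20, 2), (6, 14)) = 28.6356
d((-20, 2), (4, 6)) = 24.3311
d((-20, 2), (-13, 8)) = 9.2195
d((-20, 2), (20, 9)) = 40.6079
d((-20, 9), (6, 14)) = 26.4764
d((-20, 9), (4, 6)) = 24.1868
d((-20, 9), (-13, 8)) = 7.0711
d((-20, 9), (20, 9)) = 40.0
d((6, 14), (4, 6)) = 8.2462
d((6, 14), (-13, 8)) = 19.9249
d((6, 14), (20, 9)) = 14.8661
d((4, 6), (-13, 8)) = 17.1172
d((4, 6), (20, 9)) = 16.2788
d((-13, 8), (20, 9)) = 33.0151

Closest pair: (-20, 2) and (-20, 9) with distance 7.0

The closest pair is (-20, 2) and (-20, 9) with Euclidean distance 7.0. For 7 points, brute-force pairwise comparison is shown above. For large n, the divide-and-conquer algorithm (sort by x, recurse on halves, check the dividing strip) achieves O(n log n).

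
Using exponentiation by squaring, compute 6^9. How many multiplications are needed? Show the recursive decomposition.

Computing 6^9 by squaring (build up from 6^1; each line after the first costs one multiplication):

6^1 = 6
6^2 = (6^1)^2 = 6^2 = 36
6^4 = (6^2)^2 = 36^2 = 1296
6^8 = (6^4)^2 = 1296^2 = 1679616
6^9 = 6 * 6^8 = 6 * 1679616 = 10077696

Result: 10077696
Multiplications needed: 4 (4 lines after 6^1)

6^9 = 10077696. Using exponentiation by squaring, this requires 4 multiplications. The key idea: if the exponent is even, square the half-power; if odd, multiply by the base once.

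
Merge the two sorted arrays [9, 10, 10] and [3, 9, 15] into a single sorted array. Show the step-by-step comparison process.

Merging process:

Compare 9 vs 3: take 3 from right. Merged: [3]
Compare 9 vs 9: take 9 from left. Merged: [3, 9]
Compare 10 vs 9: take 9 from right. Merged: [3, 9, 9]
Compare 10 vs 15: take 10 from left. Merged: [3, 9, 9, 10]
Compare 10 vs 15: take 10 from left. Merged: [3, 9, 9, 10, 10]
Append remaining from right: [15]. Merged: [3, 9, 9, 10, 10, 15]

Final merged array: [3, 9, 9, 10, 10, 15]
Total comparisons: 5

The merged array is [3, 9, 9, 10, 10, 15], requiring 5 comparisons. The merge step runs in O(n) time where n is the total number of elements.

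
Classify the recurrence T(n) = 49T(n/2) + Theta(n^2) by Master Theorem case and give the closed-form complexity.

Master Theorem for T(n) = 49T(n/2) + O(n^2):

a = 49, b = 2, c = 2
log_b(a) = log_2(49) = 5.6147

Case 1: c = 2 < log_2(49) = 5.6147
T(n) = O(n^(log_2 49))

For T(n) = 49T(n/2) + O(n^2): log_2(49) = 5.6147. This is Case 1 of the Master Theorem (c < log_b(a), work dominated by leaves), giving O(n^(log_2 49)).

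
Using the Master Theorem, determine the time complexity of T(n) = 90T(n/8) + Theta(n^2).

Master Theorem for T(n) = 90T(n/8) + O(n^2):

a = 90, b = 8, c = 2
log_b(a) = log_8(90) = 2.1640

Case 1: c = 2 < log_8(90) = 2.1640
T(n) = O(n^(log_8 90))

For T(n) = 90T(n/8) + O(n^2): log_8(90) = 2.1640. This is Case 1 of the Master Theorem (c < log_b(a), work dominated by leaves), giving O(n^(log_8 90)).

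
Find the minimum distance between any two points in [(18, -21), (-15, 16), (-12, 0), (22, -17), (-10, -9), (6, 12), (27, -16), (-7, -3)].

Computing all pairwise distances among 8 points:

d((18, -21), (-15, 16)) = 49.5782
d((18, -21), (-12, 0)) = 36.6197
d((18, -21), (22, -17)) = 5.6569
d((18, -21), (-10, -9)) = 30.4631
d((18, -21), (6, 12)) = 35.1141
d((18, -21), (27, -16)) = 10.2956
d((18, -21), (-7, -3)) = 30.8058
d((-15, 16), (-12, 0)) = 16.2788
d((-15, 16), (22, -17)) = 49.5782
d((-15, 16), (-10, -9)) = 25.4951
d((-15, 16), (6, 12)) = 21.3776
d((-15, 16), (27, -16)) = 52.8015
d((-15, 16), (-7, -3)) = 20.6155
d((-12, 0), (22, -17)) = 38.0132
d((-12, 0), (-10, -9)) = 9.2195
d((-12, 0), (6, 12)) = 21.6333
d((-12, 0), (27, -16)) = 42.1545
d((-12, 0), (-7, -3)) = 5.831
d((22, -17), (-10, -9)) = 32.9848
d((22, -17), (6, 12)) = 33.121
d((22, -17), (27, -16)) = 5.099 <-- minimum
d((22, -17), (-7, -3)) = 32.2025
d((-10, -9), (6, 12)) = 26.4008
d((-10, -9), (27, -16)) = 37.6563
d((-10, -9), (-7, -3)) = 6.7082
d((6, 12), (27, -16)) = 35.0
d((6, 12), (-7, -3)) = 19.8494
d((27, -16), (-7, -3)) = 36.4005

Closest pair: (22, -17) and (27, -16) with distance 5.099

The closest pair is (22, -17) and (27, -16) with Euclidean distance 5.099. For 8 points, brute-force pairwise comparison is shown above. For large n, the divide-and-conquer algorithm (sort by x, recurse on halves, check the dividing strip) achieves O(n log n).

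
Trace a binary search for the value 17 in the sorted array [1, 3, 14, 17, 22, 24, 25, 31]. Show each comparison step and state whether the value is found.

Binary search for 17 in [1, 3, 14, 17, 22, 24, 25, 31]:

lo=0, hi=7, mid=3, arr[mid]=17 -> Found target at index 3!

Binary search finds 17 at index 3 after 1 comparisons. The search repeatedly halves the search space by comparing with the middle element.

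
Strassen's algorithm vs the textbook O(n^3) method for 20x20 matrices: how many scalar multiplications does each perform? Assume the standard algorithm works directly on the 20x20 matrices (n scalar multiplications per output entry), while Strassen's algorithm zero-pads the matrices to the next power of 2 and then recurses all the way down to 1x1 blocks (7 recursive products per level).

Matrix multiplication for 20x20 matrices:

Strassen's algorithm requires power-of-2 dimensions. Pad 20x20 to 32x32 (next power of 2).

Standard algorithm: 20^3 = 8000 multiplications
Strassen's algorithm: 7^(log2(32)) = 7^5 = 16807 multiplications
Difference: 8000 - 16807 = -8807 (Strassen uses MORE here due to padding overhead — for small or just-over-power-of-2 n, padding can outweigh the per-level savings)

Standard: 8000 multiplications (20^3). Strassen: 16807 multiplications (7^5, after padding to 32x32). Strassen reduces 8 recursive multiplications to 7 at each level.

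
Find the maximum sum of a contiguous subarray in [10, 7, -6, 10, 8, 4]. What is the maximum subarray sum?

Using Kadane's algorithm on [10, 7, -6, 10, 8, 4]:

Scanning through the array:
Position 1 (value 7): max_ending_here = 17, max_so_far = 17
Position 2 (value -6): max_ending_here = 11, max_so_far = 17
Position 3 (value 10): max_ending_here = 21, max_so_far = 21
Position 4 (value 8): max_ending_here = 29, max_so_far = 29
Position 5 (value 4): max_ending_here = 33, max_so_far = 33

Maximum subarray: [10, 7, -6, 10, 8, 4]
Maximum sum: 33

The maximum subarray is [10, 7, -6, 10, 8, 4] with sum 33. This subarray runs from index 0 to index 5.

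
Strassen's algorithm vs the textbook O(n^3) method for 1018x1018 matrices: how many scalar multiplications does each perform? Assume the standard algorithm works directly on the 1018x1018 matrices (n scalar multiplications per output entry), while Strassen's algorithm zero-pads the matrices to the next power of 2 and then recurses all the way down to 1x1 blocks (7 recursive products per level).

Matrix multiplication for 1018x1018 matrices:

Strassen's algorithm requires power-of-2 dimensions. Pad 1018x1018 to 1024x1024 (next power of 2).

Standard algorithm: 1018^3 = 1054977832 multiplications
Strassen's algorithm: 7^(log2(1024)) = 7^10 = 282475249 multiplications
Savings: 1054977832 - 282475249 = 772502583 multiplications

Standard: 1054977832 multiplications (1018^3). Strassen: 282475249 multiplications (7^10, after padding to 1024x1024). Strassen reduces 8 recursive multiplications to 7 at each level.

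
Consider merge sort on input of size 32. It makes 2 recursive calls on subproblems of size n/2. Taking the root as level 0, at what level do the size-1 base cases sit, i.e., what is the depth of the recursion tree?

For divide and conquer with division factor 2:

Problem sizes at each level:
Level 0: 32
Level 1: 16
Level 2: 8
Level 3: 4
Level 4: 2
Level 5: 1

The root is level 0 and the size-1 base case is level 5 (the tree spans levels 0 through 5, i.e. 6 levels counting the root), so the depth is the number of divisions: log_2(32) = 5

The recursion tree depth is log_2(32) = 5. At each level, the problem size is divided by 2, so it takes 5 divisions to reduce to a base case of size 1. The algorithm makes 2 recursive calls at each level.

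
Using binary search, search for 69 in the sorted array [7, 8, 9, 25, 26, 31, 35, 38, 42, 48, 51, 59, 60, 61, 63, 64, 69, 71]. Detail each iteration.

Binary search for 69 in [7, 8, 9, 25, 26, 31, 35, 38, 42, 48, 51, 59, 60, 61, 63, 64, 69, 71]:

lo=0, hi=17, mid=8, arr[mid]=42 -> 42 < 69, search right half
lo=9, hi=17, mid=13, arr[mid]=61 -> 61 < 69, search right half
lo=14, hi=17, mid=15, arr[mid]=64 -> 64 < 69, search right half
lo=16, hi=17, mid=16, arr[mid]=69 -> Found target at index 16!

Binary search finds 69 at index 16 after 4 comparisons. The search repeatedly halves the search space by comparing with the middle element.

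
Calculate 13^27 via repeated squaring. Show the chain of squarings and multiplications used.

Computing 13^27 by squaring (build up from 13^1; each line after the first costs one multiplication):

13^1 = 13
13^2 = (13^1)^2 = 13^2 = 169
13^3 = 13 * 13^2 = 13 * 169 = 2197
13^6 = (13^3)^2 = 2197^2 = 4826809
13^12 = (13^6)^2 = 4826809^2 = 23298085122481
13^13 = 13 * 13^12 = 13 * 23298085122481 = 302875106592253
13^26 = (13^13)^2 = 302875106592253^2 = 91733330193268616658399616009
13^27 = 13 * 13^26 = 13 * 91733330193268616658399616009 = 1192533292512492016559195008117

Result: 1192533292512492016559195008117
Multiplications needed: 7 (7 lines after 13^1)

13^27 = 1192533292512492016559195008117. Using exponentiation by squaring, this requires 7 multiplications. The key idea: if the exponent is even, square the half-power; if odd, multiply by the base once.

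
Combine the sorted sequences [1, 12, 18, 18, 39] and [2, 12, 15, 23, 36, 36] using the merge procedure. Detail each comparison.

Merging process:

Compare 1 vs 2: take 1 from left. Merged: [1]
Compare 12 vs 2: take 2 from right. Merged: [1, 2]
Compare 12 vs 12: take 12 from left. Merged: [1, 2, 12]
Compare 18 vs 12: take 12 from right. Merged: [1, 2, 12, 12]
Compare 18 vs 15: take 15 from right. Merged: [1, 2, 12, 12, 15]
Compare 18 vs 23: take 18 from left. Merged: [1, 2, 12, 12, 15, 18]
Compare 18 vs 23: take 18 from left. Merged: [1, 2, 12, 12, 15, 18, 18]
Compare 39 vs 23: take 23 from right. Merged: [1, 2, 12, 12, 15, 18, 18, 23]
Compare 39 vs 36: take 36 from right. Merged: [1, 2, 12, 12, 15, 18, 18, 23, 36]
Compare 39 vs 36: take 36 from right. Merged: [1, 2, 12, 12, 15, 18, 18, 23, 36, 36]
Append remaining from left: [39]. Merged: [1, 2, 12, 12, 15, 18, 18, 23, 36, 36, 39]

Final merged array: [1, 2, 12, 12, 15, 18, 18, 23, 36, 36, 39]
Total comparisons: 10

The merged array is [1, 2, 12, 12, 15, 18, 18, 23, 36, 36, 39], requiring 10 comparisons. The merge step runs in O(n) time where n is the total number of elements.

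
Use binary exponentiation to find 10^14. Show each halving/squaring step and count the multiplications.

Computing 10^14 by squaring (build up from 10^1; each line after the first costs one multiplication):

10^1 = 10
10^2 = (10^1)^2 = 10^2 = 100
10^3 = 10 * 10^2 = 10 * 100 = 1000
10^6 = (10^3)^2 = 1000^2 = 1000000
10^7 = 10 * 10^6 = 10 * 1000000 = 10000000
10^14 = (10^7)^2 = 10000000^2 = 100000000000000

Result: 100000000000000
Multiplications needed: 5 (5 lines after 10^1)

10^14 = 100000000000000. Using exponentiation by squaring, this requires 5 multiplications. The key idea: if the exponent is even, square the half-power; if odd, multiply by the base once.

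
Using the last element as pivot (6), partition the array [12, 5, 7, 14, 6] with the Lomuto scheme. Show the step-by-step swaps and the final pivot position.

Lomuto partition with pivot = 6:

Initial array: [12, 5, 7, 14, 6]

arr[0]=12 > 6: no swap
arr[1]=5 <= 6: swap with position 0, array becomes [5, 12, 7, 14, 6]
arr[2]=7 > 6: no swap
arr[3]=14 > 6: no swap

Place pivot at position 1: [5, 6, 7, 14, 12]
Pivot position: 1

After partitioning with pivot 6, the array becomes [5, 6, 7, 14, 12]. The pivot is placed at index 1. All elements to the left of the pivot are <= 6, and all elements to the right are > 6.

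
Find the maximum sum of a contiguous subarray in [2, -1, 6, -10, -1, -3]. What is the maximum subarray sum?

Using Kadane's algorithm on [2, -1, 6, -10, -1, -3]:

Scanning through the array:
Position 1 (value -1): max_ending_here = 1, max_so_far = 2
Position 2 (value 6): max_ending_here = 7, max_so_far = 7
Position 3 (value -10): max_ending_here = -3, max_so_far = 7
Position 4 (value -1): max_ending_here = -1, max_so_far = 7
Position 5 (value -3): max_ending_here = -3, max_so_far = 7

Maximum subarray: [2, -1, 6]
Maximum sum: 7

The maximum subarray is [2, -1, 6] with sum 7. This subarray runs from index 0 to index 2.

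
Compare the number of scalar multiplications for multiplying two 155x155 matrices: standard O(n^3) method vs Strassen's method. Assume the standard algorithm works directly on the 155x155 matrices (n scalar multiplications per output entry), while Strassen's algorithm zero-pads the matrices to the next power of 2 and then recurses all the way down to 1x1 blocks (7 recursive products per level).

Matrix multiplication for 155x155 matrices:

Strassen's algorithm requires power-of-2 dimensions. Pad 155x155 to 256x256 (next power of 2).

Standard algorithm: 155^3 = 3723875 multiplications
Strassen's algorithm: 7^(log2(256)) = 7^8 = 5764801 multiplications
Difference: 3723875 - 5764801 = -2040926 (Strassen uses MORE here due to padding overhead — for small or just-over-power-of-2 n, padding can outweigh the per-level savings)

Standard: 3723875 multiplications (155^3). Strassen: 5764801 multiplications (7^8, after padding to 256x256). Strassen reduces 8 recursive multiplications to 7 at each level.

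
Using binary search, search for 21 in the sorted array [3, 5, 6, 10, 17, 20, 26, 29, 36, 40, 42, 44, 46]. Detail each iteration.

Binary search for 21 in [3, 5, 6, 10, 17, 20, 26, 29, 36, 40, 42, 44, 46]:

lo=0, hi=12, mid=6, arr[mid]=26 -> 26 > 21, search left half
lo=0, hi=5, mid=2, arr[mid]=6 -> 6 < 21, search right half
lo=3, hi=5, mid=4, arr[mid]=17 -> 17 < 21, search right half
lo=5, hi=5, mid=5, arr[mid]=20 -> 20 < 21, search right half
lo=6 > hi=5, target 21 not found

Binary search determines that 21 is not in the array after 4 comparisons. The search space was exhausted without finding the target.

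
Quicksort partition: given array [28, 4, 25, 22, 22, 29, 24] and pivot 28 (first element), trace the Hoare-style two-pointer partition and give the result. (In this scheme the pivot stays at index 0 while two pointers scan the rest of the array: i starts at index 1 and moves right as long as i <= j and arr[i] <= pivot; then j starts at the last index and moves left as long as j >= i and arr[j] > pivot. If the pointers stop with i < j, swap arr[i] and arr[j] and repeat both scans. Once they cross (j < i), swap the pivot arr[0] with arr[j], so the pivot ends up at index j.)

Hoare-style two-pointer partition with pivot = 28:

Initial array: [28, 4, 25, 22, 22, 29, 24]

Pointers start at i = 1, j = 6.
i stops at index 5 (arr[5]=29 > 28), j stops at index 6 (arr[6]=24 <= 28): swap arr[5] and arr[6], array becomes [28, 4, 25, 22, 22, 24, 29]
i ends at 6, j ends at 5: the pointers have crossed (j < i), so scanning stops.

Swap pivot arr[0] with arr[5] to place pivot at position 5: [24, 4, 25, 22, 22, 28, 29]
Pivot position: 5

After partitioning with pivot 28, the array becomes [24, 4, 25, 22, 22, 28, 29]. The pivot is placed at index 5. All elements to the left of the pivot are <= 28, and all elements to the right are > 28.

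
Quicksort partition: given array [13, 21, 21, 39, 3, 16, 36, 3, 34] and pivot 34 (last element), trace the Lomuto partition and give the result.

Lomuto partition with pivot = 34:

Initial array: [13, 21, 21, 39, 3, 16, 36, 3, 34]

arr[0]=13 <= 34: swap with position 0, array becomes [13, 21, 21, 39, 3, 16, 36, 3, 34]
arr[1]=21 <= 34: swap with position 1, array becomes [13, 21, 21, 39, 3, 16, 36, 3, 34]
arr[2]=21 <= 34: swap with position 2, array becomes [13, 21, 21, 39, 3, 16, 36, 3, 34]
arr[3]=39 > 34: no swap
arr[4]=3 <= 34: swap with position 3, array becomes [13, 21, 21, 3, 39, 16, 36, 3, 34]
arr[5]=16 <= 34: swap with position 4, array becomes [13, 21, 21, 3, 16, 39, 36, 3, 34]
arr[6]=36 > 34: no swap
arr[7]=3 <= 34: swap with position 5, array becomes [13, 21, 21, 3, 16, 3, 36, 39, 34]

Place pivot at position 6: [13, 21, 21, 3, 16, 3, 34, 39, 36]
Pivot position: 6

After partitioning with pivot 34, the array becomes [13, 21, 21, 3, 16, 3, 34, 39, 36]. The pivot is placed at index 6. All elements to the left of the pivot are <= 34, and all elements to the right are > 34.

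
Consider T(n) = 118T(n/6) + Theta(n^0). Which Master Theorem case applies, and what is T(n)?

Master Theorem for T(n) = 118T(n/6) + O(n^0):

a = 118, b = 6, c = 0
log_b(a) = log_6(118) = 2.6626

Case 1: c = 0 < log_6(118) = 2.6626
T(n) = O(n^(log_6 118))

For T(n) = 118T(n/6) + O(n^0): log_6(118) = 2.6626. This is Case 1 of the Master Theorem (c < log_b(a), work dominated by leaves), giving O(n^(log_6 118)).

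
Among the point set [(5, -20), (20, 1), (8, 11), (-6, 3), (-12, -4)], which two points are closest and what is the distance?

Computing all pairwise distances among 5 points:

d((5, -20), (20, 1)) = 25.807
d((5, -20), (8, 11)) = 31.1448
d((5, -20), (-6, 3)) = 25.4951
d((5, -20), (-12, -4)) = 23.3452
d((20, 1), (8, 11)) = 15.6205
d((20, 1), (-6, 3)) = 26.0768
d((20, 1), (-12, -4)) = 32.3883
d((8, 11), (-6, 3)) = 16.1245
d((8, 11), (-12, -4)) = 25.0
d((-6, 3), (-12, -4)) = 9.2195 <-- minimum

Closest pair: (-6, 3) and (-12, -4) with distance 9.2195

The closest pair is (-6, 3) and (-12, -4) with Euclidean distance 9.2195. For 5 points, brute-force pairwise comparison is shown above. For large n, the divide-and-conquer algorithm (sort by x, recurse on halves, check the dividing strip) achieves O(n log n).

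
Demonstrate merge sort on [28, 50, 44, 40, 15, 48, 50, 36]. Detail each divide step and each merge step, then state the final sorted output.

Merge sort trace:

Split: [28, 50, 44, 40, 15, 48, 50, 36] -> [28, 50, 44, 40] and [15, 48, 50, 36]
  Split: [28, 50, 44, 40] -> [28, 50] and [44, 40]
    Split: [28, 50] -> [28] and [50]
    Merge: [28] + [50] -> [28, 50]
    Split: [44, 40] -> [44] and [40]
    Merge: [44] + [40] -> [40, 44]
  Merge: [28, 50] + [40, 44] -> [28, 40, 44, 50]
  Split: [15, 48, 50, 36] -> [15, 48] and [50, 36]
    Split: [15, 48] -> [15] and [48]
    Merge: [15] + [48] -> [15, 48]
    Split: [50, 36] -> [50] and [36]
    Merge: [50] + [36] -> [36, 50]
  Merge: [15, 48] + [36, 50] -> [15, 36, 48, 50]
Merge: [28, 40, 44, 50] + [15, 36, 48, 50] -> [15, 28, 36, 40, 44, 48, 50, 50]

Final sorted array: [15, 28, 36, 40, 44, 48, 50, 50]

The merge sort proceeds by recursively splitting the array and merging sorted halves.
After all merges, the sorted array is [15, 28, 36, 40, 44, 48, 50, 50].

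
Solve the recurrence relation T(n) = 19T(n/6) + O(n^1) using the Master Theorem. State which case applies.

Master Theorem for T(n) = 19T(n/6) + O(n^1):

a = 19, b = 6, c = 1
log_b(a) = log_6(19) = 1.6433

Case 1: c = 1 < log_6(19) = 1.6433
T(n) = O(n^(log_6 19))

For T(n) = 19T(n/6) + O(n^1): log_6(19) = 1.6433. This is Case 1 of the Master Theorem (c < log_b(a), work dominated by leaves), giving O(n^(log_6 19)).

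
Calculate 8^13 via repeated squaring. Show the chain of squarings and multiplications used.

Computing 8^13 by squaring (build up from 8^1; each line after the first costs one multiplication):

8^1 = 8
8^2 = (8^1)^2 = 8^2 = 64
8^3 = 8 * 8^2 = 8 * 64 = 512
8^6 = (8^3)^2 = 512^2 = 262144
8^12 = (8^6)^2 = 262144^2 = 68719476736
8^13 = 8 * 8^12 = 8 * 68719476736 = 549755813888

Result: 549755813888
Multiplications needed: 5 (5 lines after 8^1)

8^13 = 549755813888. Using exponentiation by squaring, this requires 5 multiplications. The key idea: if the exponent is even, square the half-power; if odd, multiply by the base once.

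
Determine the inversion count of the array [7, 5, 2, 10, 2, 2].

Finding inversions in [7, 5, 2, 10, 2, 2]:

(0, 1): arr[0]=7 > arr[1]=5
(0, 2): arr[0]=7 > arr[2]=2
(0, 4): arr[0]=7 > arr[4]=2
(0, 5): arr[0]=7 > arr[5]=2
(1, 2): arr[1]=5 > arr[2]=2
(1, 4): arr[1]=5 > arr[4]=2
(1, 5): arr[1]=5 > arr[5]=2
(3, 4): arr[3]=10 > arr[4]=2
(3, 5): arr[3]=10 > arr[5]=2

Total inversions: 9

The array has 9 inversion(s): (0,1), (0,2), (0,4), (0,5), (1,2), (1,4), (1,5), (3,4), (3,5). Each pair (i,j) satisfies i < j and arr[i] > arr[j].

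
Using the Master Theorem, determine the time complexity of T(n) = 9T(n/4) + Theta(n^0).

Master Theorem for T(n) = 9T(n/4) + O(n^0):

a = 9, b = 4, c = 0
log_b(a) = log_4(9) = 1.5850

Case 1: c = 0 < log_4(9) = 1.5850
T(n) = O(n^(log_4 9))

For T(n) = 9T(n/4) + O(n^0): log_4(9) = 1.5850. This is Case 1 of the Master Theorem (c < log_b(a), work dominated by leaves), giving O(n^(log_4 9)).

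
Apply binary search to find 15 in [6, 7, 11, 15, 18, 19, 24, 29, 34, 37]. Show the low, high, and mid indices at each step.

Binary search for 15 in [6, 7, 11, 15, 18, 19, 24, 29, 34, 37]:

lo=0, hi=9, mid=4, arr[mid]=18 -> 18 > 15, search left half
lo=0, hi=3, mid=1, arr[mid]=7 -> 7 < 15, search right half
lo=2, hi=3, mid=2, arr[mid]=11 -> 11 < 15, search right half
lo=3, hi=3, mid=3, arr[mid]=15 -> Found target at index 3!

Binary search finds 15 at index 3 after 4 comparisons. The search repeatedly halves the search space by comparing with the middle element.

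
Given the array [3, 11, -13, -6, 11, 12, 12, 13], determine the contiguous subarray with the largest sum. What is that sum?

Using Kadane's algorithm on [3, 11, -13, -6, 11, 12, 12, 13]:

Scanning through the array:
Position 1 (value 11): max_ending_here = 14, max_so_far = 14
Position 2 (value -13): max_ending_here = 1, max_so_far = 14
Position 3 (value -6): max_ending_here = -5, max_so_far = 14
Position 4 (value 11): max_ending_here = 11, max_so_far = 14
Position 5 (value 12): max_ending_here = 23, max_so_far = 23
Position 6 (value 12): max_ending_here = 35, max_so_far = 35
Position 7 (value 13): max_ending_here = 48, max_so_far = 48

Maximum subarray: [11, 12, 12, 13]
Maximum sum: 48

The maximum subarray is [11, 12, 12, 13] with sum 48. This subarray runs from index 4 to index 7.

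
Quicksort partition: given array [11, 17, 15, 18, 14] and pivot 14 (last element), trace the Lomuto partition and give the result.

Lomuto partition with pivot = 14:

Initial array: [11, 17, 15, 18, 14]

arr[0]=11 <= 14: swap with position 0, array becomes [11, 17, 15, 18, 14]
arr[1]=17 > 14: no swap
arr[2]=15 > 14: no swap
arr[3]=18 > 14: no swap

Place pivot at position 1: [11, 14, 15, 18, 17]
Pivot position: 1

After partitioning with pivot 14, the array becomes [11, 14, 15, 18, 17]. The pivot is placed at index 1. All elements to the left of the pivot are <= 14, and all elements to the right are > 14.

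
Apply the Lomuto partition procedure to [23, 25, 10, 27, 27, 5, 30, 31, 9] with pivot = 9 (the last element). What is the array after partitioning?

Lomuto partition with pivot = 9:

Initial array: [23, 25, 10, 27, 27, 5, 30, 31, 9]

arr[0]=23 > 9: no swap
arr[1]=25 > 9: no swap
arr[2]=10 > 9: no swap
arr[3]=27 > 9: no swap
arr[4]=27 > 9: no swap
arr[5]=5 <= 9: swap with position 0, array becomes [5, 25, 10, 27, 27, 23, 30, 31, 9]
arr[6]=30 > 9: no swap
arr[7]=31 > 9: no swap

Place pivot at position 1: [5, 9, 10, 27, 27, 23, 30, 31, 25]
Pivot position: 1

After partitioning with pivot 9, the array becomes [5, 9, 10, 27, 27, 23, 30, 31, 25]. The pivot is placed at index 1. All elements to the left of the pivot are <= 9, and all elements to the right are > 9.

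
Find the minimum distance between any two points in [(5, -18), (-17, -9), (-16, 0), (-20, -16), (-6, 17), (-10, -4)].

Computing all pairwise distances among 6 points:

d((5, -18), (-17, -9)) = 23.7697
d((5, -18), (-16, 0)) = 27.6586
d((5, -18), (-20, -16)) = 25.0799
d((5, -18), (-6, 17)) = 36.6879
d((5, -18), (-10, -4)) = 20.5183
d((-17, -9), (-16, 0)) = 9.0554
d((-17, -9), (-20, -16)) = 7.6158
d((-17, -9), (-6, 17)) = 28.2312
d((-17, -9), (-10, -4)) = 8.6023
d((-16, 0), (-20, -16)) = 16.4924
d((-16, 0), (-6, 17)) = 19.7231
d((-16, 0), (-10, -4)) = 7.2111 <-- minimum
d((-20, -16), (-6, 17)) = 35.8469
d((-20, -16), (-10, -4)) = 15.6205
d((-6, 17), (-10, -4)) = 21.3776

Closest pair: (-16, 0) and (-10, -4) with distance 7.2111

The closest pair is (-16, 0) and (-10, -4) with Euclidean distance 7.2111. For 6 points, brute-force pairwise comparison is shown above. For large n, the divide-and-conquer algorithm (sort by x, recurse on halves, check the dividing strip) achieves O(n log n).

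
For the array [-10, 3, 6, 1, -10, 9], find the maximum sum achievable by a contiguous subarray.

Using Kadane's algorithm on [-10, 3, 6, 1, -10, 9]:

Scanning through the array:
Position 1 (value 3): max_ending_here = 3, max_so_far = 3
Position 2 (value 6): max_ending_here = 9, max_so_far = 9
Position 3 (value 1): max_ending_here = 10, max_so_far = 10
Position 4 (value -10): max_ending_here = 0, max_so_far = 10
Position 5 (value 9): max_ending_here = 9, max_so_far = 10

Maximum subarray: [3, 6, 1]
Maximum sum: 10

The maximum subarray is [3, 6, 1] with sum 10. This subarray runs from index 1 to index 3.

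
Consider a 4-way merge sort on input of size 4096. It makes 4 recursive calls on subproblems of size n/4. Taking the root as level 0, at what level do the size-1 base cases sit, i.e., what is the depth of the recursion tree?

For divide and conquer with division factor 4:

Problem sizes at each level:
Level 0: 4096
Level 1: 1024
Level 2: 256
Level 3: 64
Level 4: 16
Level 5: 4
Level 6: 1

The root is level 0 and the size-1 base case is level 6 (the tree spans levels 0 through 6, i.e. 7 levels counting the root), so the depth is the number of divisions: log_4(4096) = 6

The recursion tree depth is log_4(4096) = 6. At each level, the problem size is divided by 4, so it takes 6 divisions to reduce to a base case of size 1. The algorithm makes 4 recursive calls at each level.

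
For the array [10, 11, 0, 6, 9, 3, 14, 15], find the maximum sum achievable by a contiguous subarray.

Using Kadane's algorithm on [10, 11, 0, 6, 9, 3, 14, 15]:

Scanning through the array:
Position 1 (value 11): max_ending_here = 21, max_so_far = 21
Position 2 (value 0): max_ending_here = 21, max_so_far = 21
Position 3 (value 6): max_ending_here = 27, max_so_far = 27
Position 4 (value 9): max_ending_here = 36, max_so_far = 36
Position 5 (value 3): max_ending_here = 39, max_so_far = 39
Position 6 (value 14): max_ending_here = 53, max_so_far = 53
Position 7 (value 15): max_ending_here = 68, max_so_far = 68

Maximum subarray: [10, 11, 0, 6, 9, 3, 14, 15]
Maximum sum: 68

The maximum subarray is [10, 11, 0, 6, 9, 3, 14, 15] with sum 68. This subarray runs from index 0 to index 7.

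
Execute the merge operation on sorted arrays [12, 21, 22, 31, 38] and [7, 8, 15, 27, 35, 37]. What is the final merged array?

Merging process:

Compare 12 vs 7: take 7 from right. Merged: [7]
Compare 12 vs 8: take 8 from right. Merged: [7, 8]
Compare 12 vs 15: take 12 from left. Merged: [7, 8, 12]
Compare 21 vs 15: take 15 from right. Merged: [7, 8, 12, 15]
Compare 21 vs 27: take 21 from left. Merged: [7, 8, 12, 15, 21]
Compare 22 vs 27: take 22 from left. Merged: [7, 8, 12, 15, 21, 22]
Compare 31 vs 27: take 27 from right. Merged: [7, 8, 12, 15, 21, 22, 27]
Compare 31 vs 35: take 31 from left. Merged: [7, 8, 12, 15, 21, 22, 27, 31]
Compare 38 vs 35: take 35 from right. Merged: [7, 8, 12, 15, 21, 22, 27, 31, 35]
Compare 38 vs 37: take 37 from right. Merged: [7, 8, 12, 15, 21, 22, 27, 31, 35, 37]
Append remaining from left: [38]. Merged: [7, 8, 12, 15, 21, 22, 27, 31, 35, 37, 38]

Final merged array: [7, 8, 12, 15, 21, 22, 27, 31, 35, 37, 38]
Total comparisons: 10

The merged array is [7, 8, 12, 15, 21, 22, 27, 31, 35, 37, 38], requiring 10 comparisons. The merge step runs in O(n) time where n is the total number of elements.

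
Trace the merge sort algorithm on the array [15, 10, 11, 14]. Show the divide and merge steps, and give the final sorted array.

Merge sort trace:

Split: [15, 10, 11, 14] -> [15, 10] and [11, 14]
  Split: [15, 10] -> [15] and [10]
  Merge: [15] + [10] -> [10, 15]
  Split: [11, 14] -> [11] and [14]
  Merge: [11] + [14] -> [11, 14]
Merge: [10, 15] + [11, 14] -> [10, 11, 14, 15]

Final sorted array: [10, 11, 14, 15]

The merge sort proceeds by recursively splitting the array and merging sorted halves.
After all merges, the sorted array is [10, 11, 14, 15].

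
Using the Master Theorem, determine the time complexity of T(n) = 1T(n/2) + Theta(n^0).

Master Theorem for T(n) = 1T(n/2) + O(n^0):

a = 1, b = 2, c = 0
log_b(a) = log_2(1) = 0.0000

Case 2: c = 0 = log_2(1) = 0.0000
T(n) = O(n^0 log n) = O(log n)

For T(n) = 1T(n/2) + O(n^0): log_2(1) = 0.0000. This is Case 2 of the Master Theorem (c = log_b(a), equal work at all levels), giving O(log n).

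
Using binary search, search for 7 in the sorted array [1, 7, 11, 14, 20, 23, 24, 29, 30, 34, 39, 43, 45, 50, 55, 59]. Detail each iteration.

Binary search for 7 in [1, 7, 11, 14, 20, 23, 24, 29, 30, 34, 39, 43, 45, 50, 55, 59]:

lo=0, hi=15, mid=7, arr[mid]=29 -> 29 > 7, search left half
lo=0, hi=6, mid=3, arr[mid]=14 -> 14 > 7, search left half
lo=0, hi=2, mid=1, arr[mid]=7 -> Found target at index 1!

Binary search finds 7 at index 1 after 3 comparisons. The search repeatedly halves the search space by comparing with the middle element.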